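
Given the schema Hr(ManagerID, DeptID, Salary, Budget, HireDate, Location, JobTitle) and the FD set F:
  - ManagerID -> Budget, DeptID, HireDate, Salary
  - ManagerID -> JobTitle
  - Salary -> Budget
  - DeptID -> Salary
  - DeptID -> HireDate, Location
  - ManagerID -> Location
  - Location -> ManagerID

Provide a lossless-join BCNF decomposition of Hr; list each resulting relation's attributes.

Candidate keys of the original relation: {DeptID}, {Location}, {ManagerID}.
In {Budget, DeptID, HireDate, JobTitle, Location, ManagerID, Salary}, {Salary} is not a superkey ({Salary}⁺ restricted to this set is {Budget, Salary}), so split on Salary -> Budget into {Budget, Salary} and {DeptID, HireDate, JobTitle, Location, ManagerID, Salary}.
{Budget, Salary} has no BCNF violation.
{DeptID, HireDate, JobTitle, Location, ManagerID, Salary} has no BCNF violation.

{Budget, Salary}; {DeptID, HireDate, JobTitle, Location, ManagerID, Salary}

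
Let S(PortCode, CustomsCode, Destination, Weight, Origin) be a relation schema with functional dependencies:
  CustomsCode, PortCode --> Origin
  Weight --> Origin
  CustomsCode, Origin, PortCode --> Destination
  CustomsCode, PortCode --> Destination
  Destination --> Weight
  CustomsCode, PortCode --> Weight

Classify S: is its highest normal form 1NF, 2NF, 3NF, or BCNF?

Candidate key: {CustomsCode, PortCode}. Prime attributes: {CustomsCode, PortCode}.
Weight --> Origin: {Weight}⁺ = {Origin, Weight}, which is not all of the attributes, so the left side is not a superkey — BCNF is violated.
Weight --> Origin has non-prime {Origin} on the right and a non-superkey on the left, so 3NF fails.
No non-prime attribute depends on a proper subset of any candidate key, so 2NF holds.

2NF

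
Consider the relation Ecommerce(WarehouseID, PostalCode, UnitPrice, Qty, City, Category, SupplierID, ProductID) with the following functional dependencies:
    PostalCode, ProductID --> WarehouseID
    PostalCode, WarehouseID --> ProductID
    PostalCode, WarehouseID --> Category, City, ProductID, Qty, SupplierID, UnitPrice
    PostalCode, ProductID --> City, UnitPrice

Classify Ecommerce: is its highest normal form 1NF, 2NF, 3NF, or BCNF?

BCNF

Candidate keys: {PostalCode, ProductID}, {PostalCode, WarehouseID}. Prime attributes: {PostalCode, ProductID, WarehouseID}.
Every FD has a superkey on the left, so the relation is in BCNF.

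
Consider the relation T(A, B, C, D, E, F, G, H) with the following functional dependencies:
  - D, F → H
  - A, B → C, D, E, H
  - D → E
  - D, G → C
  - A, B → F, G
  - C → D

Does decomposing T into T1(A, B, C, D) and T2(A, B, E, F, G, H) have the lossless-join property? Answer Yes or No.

Yes

Common attributes: {A, B}; their closure is {A, B, C, D, E, F, G, H}.
Since T1 ⊆ {A, B, C, D, E, F, G, H}, the intersection is a superkey of T1; the decomposition is lossless.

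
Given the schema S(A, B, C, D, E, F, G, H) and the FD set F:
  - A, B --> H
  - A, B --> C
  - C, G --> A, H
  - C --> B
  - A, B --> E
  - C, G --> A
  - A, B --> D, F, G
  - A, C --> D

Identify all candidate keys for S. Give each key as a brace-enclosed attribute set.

{A, B}⁺ = {A, B, C, D, E, F, G, H} — all of the relation — so {A, B} is a candidate key.
{A, C}⁺ = {A, B, C, D, E, F, G, H} — all of the relation — so {A, C} is a candidate key.
{C, G}⁺ = {A, B, C, D, E, F, G, H} — all of the relation — so {C, G} is a candidate key.
No proper subset of any of these is a key, and no other minimal superkey exists.

{A, B}, {A, C}, {C, G}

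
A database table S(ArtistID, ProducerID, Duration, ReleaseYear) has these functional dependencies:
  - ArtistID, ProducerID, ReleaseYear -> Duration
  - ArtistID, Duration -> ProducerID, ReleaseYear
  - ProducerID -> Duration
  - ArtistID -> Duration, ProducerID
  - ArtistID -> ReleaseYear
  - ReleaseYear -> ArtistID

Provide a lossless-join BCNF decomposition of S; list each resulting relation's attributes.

Candidate keys of the original relation: {ArtistID}, {ReleaseYear}.
{ArtistID, Duration, ProducerID, ReleaseYear}: {ProducerID} determines {Duration, ProducerID} here but is not a superkey — split on ProducerID -> Duration, giving {Duration, ProducerID} and {ArtistID, ProducerID, ReleaseYear}.
{Duration, ProducerID} is in BCNF.
{ArtistID, ProducerID, ReleaseYear} is in BCNF.

{ArtistID, ProducerID, ReleaseYear}; {Duration, ProducerID}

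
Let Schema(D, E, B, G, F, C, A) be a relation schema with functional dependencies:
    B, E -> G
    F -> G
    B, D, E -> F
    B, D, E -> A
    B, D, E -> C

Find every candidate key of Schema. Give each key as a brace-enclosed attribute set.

{B, D, E}

Attributes never on any right-hand side: {B, D, E} — every candidate key must contain all of them.
{B, D, E} is a candidate key since {B, D, E}⁺ = {A, B, C, D, E, F, G} covers every attribute.
No smaller or unrelated set reaches every attribute, so there are no other keys.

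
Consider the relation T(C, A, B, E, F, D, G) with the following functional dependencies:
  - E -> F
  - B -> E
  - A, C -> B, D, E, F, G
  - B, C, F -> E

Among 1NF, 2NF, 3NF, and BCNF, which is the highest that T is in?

Candidate key: {A, C}. Prime attributes: {A, C}.
E -> F: {E}⁺ = {E, F}, which is not all of the attributes, so the left side is not a superkey — BCNF is violated.
E -> F has non-prime {F} on the right and a non-superkey on the left, so 3NF fails.
Checking every proper subset of each key, none determines a non-prime attribute — 2NF is satisfied.

2NF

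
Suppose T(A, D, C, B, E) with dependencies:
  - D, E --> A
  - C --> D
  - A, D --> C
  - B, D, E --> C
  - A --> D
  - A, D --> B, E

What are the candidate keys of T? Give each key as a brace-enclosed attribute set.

{A}, {C, E}, {D, E}

{A}⁺ = {A, B, C, D, E} — all of the relation — so {A} is a candidate key.
{C, E}⁺ = {A, B, C, D, E} — all of the relation — so {C, E} is a candidate key.
{D, E}⁺ = {A, B, C, D, E} — all of the relation — so {D, E} is a candidate key.
These are minimal and exhaustive — every other superkey contains one of them.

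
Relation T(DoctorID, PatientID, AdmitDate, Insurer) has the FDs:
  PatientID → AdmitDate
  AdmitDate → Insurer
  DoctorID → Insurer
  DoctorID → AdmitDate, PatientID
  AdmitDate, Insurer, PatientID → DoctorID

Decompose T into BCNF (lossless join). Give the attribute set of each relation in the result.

Candidate keys of the original relation: {DoctorID}, {PatientID}.
{AdmitDate, DoctorID, Insurer, PatientID}: {AdmitDate} determines {AdmitDate, Insurer} here but is not a superkey — split on AdmitDate → Insurer, giving {AdmitDate, Insurer} and {AdmitDate, DoctorID, PatientID}.
{AdmitDate, Insurer} has no BCNF violation.
{AdmitDate, DoctorID, PatientID} has no BCNF violation.

{AdmitDate, DoctorID, PatientID}; {AdmitDate, Insurer}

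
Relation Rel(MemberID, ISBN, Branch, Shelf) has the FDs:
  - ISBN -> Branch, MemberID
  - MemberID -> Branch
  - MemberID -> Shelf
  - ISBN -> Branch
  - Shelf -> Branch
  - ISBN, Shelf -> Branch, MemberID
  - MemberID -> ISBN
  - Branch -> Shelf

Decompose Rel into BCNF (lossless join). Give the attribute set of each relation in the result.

{Branch, Shelf}; {ISBN, MemberID, Shelf}

Candidate keys of the original relation: {ISBN}, {MemberID}.
In {Branch, ISBN, MemberID, Shelf}, {Shelf} is not a superkey ({Shelf}⁺ restricted to this set is {Branch, Shelf}), so split on Shelf -> Branch into {Branch, Shelf} and {ISBN, MemberID, Shelf}.
{Branch, Shelf} is in BCNF.
{ISBN, MemberID, Shelf} is in BCNF.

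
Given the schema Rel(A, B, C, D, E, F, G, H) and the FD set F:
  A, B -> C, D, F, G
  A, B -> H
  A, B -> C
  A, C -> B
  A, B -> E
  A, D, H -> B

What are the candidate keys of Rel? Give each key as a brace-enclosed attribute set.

No FD produces {A}, so it must be in every candidate key.
{A, B}⁺ = {A, B, C, D, E, F, G, H}, which is every attribute, so {A, B} is a candidate key.
{A, C}⁺ = {A, B, C, D, E, F, G, H}, which is every attribute, so {A, C} is a candidate key.
{A, D, H}⁺ = {A, B, C, D, E, F, G, H}, which is every attribute, so {A, D, H} is a candidate key.
These are minimal and exhaustive — every other superkey contains one of them.

{A, B}, {A, C}, {A, D, H}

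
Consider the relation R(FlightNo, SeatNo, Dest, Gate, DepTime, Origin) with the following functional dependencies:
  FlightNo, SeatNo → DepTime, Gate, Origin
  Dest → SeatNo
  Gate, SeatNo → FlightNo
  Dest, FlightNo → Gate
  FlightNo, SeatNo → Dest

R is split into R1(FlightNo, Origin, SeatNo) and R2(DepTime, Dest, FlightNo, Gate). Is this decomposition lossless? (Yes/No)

The shared attributes are {FlightNo} and {FlightNo}⁺ = {FlightNo}.
Neither R1 nor R2 is contained in that closure, so the decomposition is lossy.

No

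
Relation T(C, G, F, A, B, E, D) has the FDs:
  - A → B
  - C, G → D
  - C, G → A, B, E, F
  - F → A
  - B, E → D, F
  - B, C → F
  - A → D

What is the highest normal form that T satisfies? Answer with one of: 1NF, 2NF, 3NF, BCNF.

Candidate key: {C, G}. Prime attributes: {C, G}.
A → B breaks BCNF: {A}⁺ = {A, B, D}, so {A} is not a superkey.
A → B determines the non-prime attribute {B} from a non-superkey — 3NF is violated.
No non-prime attribute depends on a proper subset of any candidate key, so 2NF holds.

2NF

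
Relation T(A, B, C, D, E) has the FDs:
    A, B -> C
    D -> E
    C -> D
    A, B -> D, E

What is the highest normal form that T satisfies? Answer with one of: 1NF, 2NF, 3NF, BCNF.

2NF

Candidate key: {A, B}. Prime attributes: {A, B}.
For D -> E we have {D}⁺ = {D, E}; {D} is not a superkey, so BCNF fails.
Because {E} is non-prime and the left side of D -> E is not a superkey, the relation is not in 3NF.
Checking every proper subset of each key, none determines a non-prime attribute — 2NF is satisfied.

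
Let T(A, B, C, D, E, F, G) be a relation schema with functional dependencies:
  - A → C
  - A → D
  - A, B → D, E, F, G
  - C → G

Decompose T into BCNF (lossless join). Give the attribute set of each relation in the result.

{A, B, E, F}; {A, C, D}; {C, G}

Candidate key of the original relation: {A, B}.
In {A, B, C, D, E, F, G}, {A} is not a superkey ({A}⁺ restricted to this set is {A, C, D, G}), so split on A → C, D, G into {A, C, D, G} and {A, B, E, F}.
In {A, C, D, G}, {C} is not a superkey ({C}⁺ restricted to this set is {C, G}), so split on C → G into {C, G} and {A, C, D}.
{C, G} is in BCNF.
{A, C, D} is in BCNF.
{A, B, E, F} is in BCNF.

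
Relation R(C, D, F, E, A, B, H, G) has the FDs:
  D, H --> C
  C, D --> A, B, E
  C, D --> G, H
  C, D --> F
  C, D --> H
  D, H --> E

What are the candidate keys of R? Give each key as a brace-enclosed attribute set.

{C, D}, {D, H}

No FD produces {D}, so it must be in every candidate key.
Closure of {C, D} is {A, B, C, D, E, F, G, H}, the whole schema; {C, D} is a candidate key.
Closure of {D, H} is {A, B, C, D, E, F, G, H}, the whole schema; {D, H} is a candidate key.
These are minimal and exhaustive — every other superkey contains one of them.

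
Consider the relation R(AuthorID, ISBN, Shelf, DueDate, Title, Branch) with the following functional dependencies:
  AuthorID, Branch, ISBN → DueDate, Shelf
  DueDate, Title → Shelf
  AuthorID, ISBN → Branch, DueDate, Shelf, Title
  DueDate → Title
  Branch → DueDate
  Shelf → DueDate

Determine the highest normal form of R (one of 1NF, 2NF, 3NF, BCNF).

Candidate key: {AuthorID, ISBN}. Prime attributes: {AuthorID, ISBN}.
DueDate, Title → Shelf breaks BCNF: {DueDate, Title}⁺ = {DueDate, Shelf, Title}, so {DueDate, Title} is not a superkey.
DueDate, Title → Shelf has non-prime {Shelf} on the right and a non-superkey on the left, so 3NF fails.
No non-prime attribute depends on a proper subset of any candidate key, so 2NF holds.

2NF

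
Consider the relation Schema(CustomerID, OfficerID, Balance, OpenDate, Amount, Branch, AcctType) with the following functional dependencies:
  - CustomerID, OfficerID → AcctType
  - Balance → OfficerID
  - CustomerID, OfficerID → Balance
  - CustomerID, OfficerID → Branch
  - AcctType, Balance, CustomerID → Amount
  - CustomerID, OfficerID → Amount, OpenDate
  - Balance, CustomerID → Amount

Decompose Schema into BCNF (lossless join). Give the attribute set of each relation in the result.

Candidate keys of the original relation: {Balance, CustomerID}, {CustomerID, OfficerID}.
In {AcctType, Amount, Balance, Branch, CustomerID, OfficerID, OpenDate}, {Balance} is not a superkey ({Balance}⁺ restricted to this set is {Balance, OfficerID}), so split on Balance → OfficerID into {Balance, OfficerID} and {AcctType, Amount, Balance, Branch, CustomerID, OpenDate}.
{Balance, OfficerID} is in BCNF.
{AcctType, Amount, Balance, Branch, CustomerID, OpenDate} is in BCNF.

{AcctType, Amount, Balance, Branch, CustomerID, OpenDate}; {Balance, OfficerID}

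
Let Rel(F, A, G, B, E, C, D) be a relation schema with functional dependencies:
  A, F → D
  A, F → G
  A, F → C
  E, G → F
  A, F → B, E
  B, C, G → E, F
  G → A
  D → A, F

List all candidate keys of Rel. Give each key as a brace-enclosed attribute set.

{D}⁺ = {A, B, C, D, E, F, G} — all of the relation — so {D} is a candidate key.
{A, F}⁺ = {A, B, C, D, E, F, G} — all of the relation — so {A, F} is a candidate key.
{E, G}⁺ = {A, B, C, D, E, F, G} — all of the relation — so {E, G} is a candidate key.
{F, G}⁺ = {A, B, C, D, E, F, G} — all of the relation — so {F, G} is a candidate key.
{B, C, G}⁺ = {A, B, C, D, E, F, G} — all of the relation — so {B, C, G} is a candidate key.
These are minimal and exhaustive — every other superkey contains one of them.

{A, F}, {B, C, G}, {D}, {E, G}, {F, G}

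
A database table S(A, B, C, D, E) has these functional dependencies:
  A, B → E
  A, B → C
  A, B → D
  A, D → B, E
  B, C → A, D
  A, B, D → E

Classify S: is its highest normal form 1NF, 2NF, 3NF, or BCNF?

Candidate keys: {A, B}, {A, D}, {B, C}. Prime attributes: {A, B, C, D}.
The left-hand side of every FD is a superkey, so BCNF is satisfied.

BCNF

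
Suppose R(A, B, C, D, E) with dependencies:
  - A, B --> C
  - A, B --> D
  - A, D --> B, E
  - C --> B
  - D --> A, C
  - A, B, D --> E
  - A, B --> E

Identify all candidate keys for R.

Closure of {D} is {A, B, C, D, E}, the whole schema; {D} is a candidate key.
Closure of {A, B} is {A, B, C, D, E}, the whole schema; {A, B} is a candidate key.
Closure of {A, C} is {A, B, C, D, E}, the whole schema; {A, C} is a candidate key.
These are minimal and exhaustive — every other superkey contains one of them.

{A, B}, {A, C}, {D}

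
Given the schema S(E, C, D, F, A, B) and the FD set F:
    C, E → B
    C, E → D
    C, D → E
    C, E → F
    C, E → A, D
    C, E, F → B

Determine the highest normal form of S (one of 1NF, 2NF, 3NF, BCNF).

Candidate keys: {C, D}, {C, E}. Prime attributes: {C, D, E}.
Every FD has a superkey on the left, so the relation is in BCNF.

BCNF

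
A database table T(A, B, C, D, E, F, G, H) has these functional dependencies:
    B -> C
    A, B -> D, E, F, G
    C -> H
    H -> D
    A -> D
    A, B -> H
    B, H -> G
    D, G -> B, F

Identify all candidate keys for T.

{A, B}, {A, G}

Attributes never on any right-hand side: {A} — every candidate key must contain it.
{A, B}⁺ = {A, B, C, D, E, F, G, H} — all of the relation — so {A, B} is a candidate key.
{A, G}⁺ = {A, B, C, D, E, F, G, H} — all of the relation — so {A, G} is a candidate key.
No proper subset of any of these is a key, and no other minimal superkey exists.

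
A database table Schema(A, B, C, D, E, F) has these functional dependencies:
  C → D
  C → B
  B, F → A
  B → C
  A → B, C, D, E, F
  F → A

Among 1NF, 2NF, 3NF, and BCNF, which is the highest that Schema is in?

2NF

Candidate keys: {A}, {F}. Prime attributes: {A, F}.
For C → D we have {C}⁺ = {B, C, D}; {C} is not a superkey, so BCNF fails.
Because {D} is non-prime and the left side of C → D is not a superkey, the relation is not in 3NF.
All keys have size 1, which rules out partial dependencies — 2NF is satisfied.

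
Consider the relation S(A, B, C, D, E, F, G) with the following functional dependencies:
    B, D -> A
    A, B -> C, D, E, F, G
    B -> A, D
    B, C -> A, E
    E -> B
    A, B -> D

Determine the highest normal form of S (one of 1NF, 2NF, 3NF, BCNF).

Candidate keys: {B}, {E}. Prime attributes: {B, E}.
Every FD has a superkey on the left, so the relation is in BCNF.

BCNF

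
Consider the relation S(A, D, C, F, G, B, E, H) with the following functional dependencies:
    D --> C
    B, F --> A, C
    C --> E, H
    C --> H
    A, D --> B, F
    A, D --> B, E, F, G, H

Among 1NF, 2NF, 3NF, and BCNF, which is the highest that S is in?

Candidate keys: {A, D}, {B, D, F}. Prime attributes: {A, B, D, F}.
D --> C breaks BCNF: {D}⁺ = {C, D, E, H}, so {D} is not a superkey.
D --> C has non-prime {C} on the right and a non-superkey on the left, so 3NF fails.
The proper key subset {D} of {A, D} determines non-prime {C, E, H}, so the relation is not even in 2NF.

1NF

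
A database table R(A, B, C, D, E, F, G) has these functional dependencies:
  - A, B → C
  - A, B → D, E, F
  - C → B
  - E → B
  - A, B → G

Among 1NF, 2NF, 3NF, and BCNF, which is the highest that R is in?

Candidate keys: {A, B}, {A, C}, {A, E}. Prime attributes: {A, B, C, E}.
C → B breaks BCNF: {C}⁺ = {B, C}, so {C} is not a superkey.
But every attribute on its right side ({B}) is prime, and the same holds for every other non-superkey FD, so 3NF still holds.

3NF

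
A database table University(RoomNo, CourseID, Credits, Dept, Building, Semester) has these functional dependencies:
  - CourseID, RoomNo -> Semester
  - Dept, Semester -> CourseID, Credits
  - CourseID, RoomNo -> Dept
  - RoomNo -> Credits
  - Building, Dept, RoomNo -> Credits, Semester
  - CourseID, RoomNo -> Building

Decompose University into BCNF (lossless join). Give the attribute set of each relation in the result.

{Building, Dept, RoomNo, Semester}; {CourseID, Credits, Dept, Semester}

Candidate keys of the original relation: {Building, Dept, RoomNo}, {CourseID, RoomNo}, {Dept, RoomNo, Semester}.
{Building, CourseID, Credits, Dept, RoomNo, Semester}: {Dept, Semester} determines {CourseID, Credits, Dept, Semester} here but is not a superkey — split on Dept, Semester -> CourseID, Credits, giving {CourseID, Credits, Dept, Semester} and {Building, Dept, RoomNo, Semester}.
{CourseID, Credits, Dept, Semester}: every determinant is a superkey — BCNF.
{Building, Dept, RoomNo, Semester}: every determinant is a superkey — BCNF.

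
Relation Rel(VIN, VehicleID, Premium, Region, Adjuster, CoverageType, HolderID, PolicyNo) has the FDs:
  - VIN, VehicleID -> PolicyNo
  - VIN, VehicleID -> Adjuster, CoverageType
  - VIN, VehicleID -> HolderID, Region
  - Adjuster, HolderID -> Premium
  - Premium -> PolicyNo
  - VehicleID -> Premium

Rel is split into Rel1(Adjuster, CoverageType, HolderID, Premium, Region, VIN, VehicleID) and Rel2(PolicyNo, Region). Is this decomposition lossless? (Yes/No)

No

The shared attributes are {Region} and {Region}⁺ = {Region}.
Rel1 ⊄ {Region} and Rel2 ⊄ {Region}, so the split is lossy.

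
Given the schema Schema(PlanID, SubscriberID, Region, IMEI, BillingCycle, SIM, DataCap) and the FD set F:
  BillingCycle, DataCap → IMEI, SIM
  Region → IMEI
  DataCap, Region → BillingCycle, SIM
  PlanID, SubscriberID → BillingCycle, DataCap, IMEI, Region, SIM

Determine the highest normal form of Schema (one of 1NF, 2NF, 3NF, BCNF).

Candidate key: {PlanID, SubscriberID}. Prime attributes: {PlanID, SubscriberID}.
BillingCycle, DataCap → IMEI, SIM breaks BCNF: {BillingCycle, DataCap}⁺ = {BillingCycle, DataCap, IMEI, SIM}, so {BillingCycle, DataCap} is not a superkey.
Because {IMEI, SIM} are non-prime and the left side of BillingCycle, DataCap → IMEI, SIM is not a superkey, the relation is not in 3NF.
Checking every proper subset of each key, none determines a non-prime attribute — 2NF is satisfied.

2NF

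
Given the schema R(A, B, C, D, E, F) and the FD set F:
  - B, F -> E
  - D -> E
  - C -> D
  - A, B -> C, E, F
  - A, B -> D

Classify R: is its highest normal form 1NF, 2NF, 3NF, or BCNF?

Candidate key: {A, B}. Prime attributes: {A, B}.
For B, F -> E we have {B, F}⁺ = {B, E, F}; {B, F} is not a superkey, so BCNF fails.
B, F -> E determines the non-prime attribute {E} from a non-superkey — 3NF is violated.
Checking every proper subset of each key, none determines a non-prime attribute — 2NF is satisfied.

2NF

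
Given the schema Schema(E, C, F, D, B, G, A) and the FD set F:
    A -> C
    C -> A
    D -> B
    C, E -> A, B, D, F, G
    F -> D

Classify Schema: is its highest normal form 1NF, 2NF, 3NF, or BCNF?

Candidate keys: {A, E}, {C, E}. Prime attributes: {A, C, E}.
A -> C: {A}⁺ = {A, C}, which is not all of the attributes, so the left side is not a superkey — BCNF is violated.
D -> B determines the non-prime attribute {B} from a non-superkey — 3NF is violated.
No non-prime attribute depends on a proper subset of any candidate key, so 2NF holds.

2NF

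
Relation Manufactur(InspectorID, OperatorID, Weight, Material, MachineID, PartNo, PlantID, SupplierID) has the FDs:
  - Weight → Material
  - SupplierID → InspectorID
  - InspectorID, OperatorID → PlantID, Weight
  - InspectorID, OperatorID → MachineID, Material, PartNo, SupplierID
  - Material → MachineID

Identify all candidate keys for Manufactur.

No FD produces {OperatorID}, so it must be in every candidate key.
{InspectorID, OperatorID}⁺ = {InspectorID, MachineID, Material, OperatorID, PartNo, PlantID, SupplierID, Weight}, which is every attribute, so {InspectorID, OperatorID} is a candidate key.
{OperatorID, SupplierID}⁺ = {InspectorID, MachineID, Material, OperatorID, PartNo, PlantID, SupplierID, Weight}, which is every attribute, so {OperatorID, SupplierID} is a candidate key.
No proper subset of any of these is a key, and no other minimal superkey exists.

{InspectorID, OperatorID}, {OperatorID, SupplierID}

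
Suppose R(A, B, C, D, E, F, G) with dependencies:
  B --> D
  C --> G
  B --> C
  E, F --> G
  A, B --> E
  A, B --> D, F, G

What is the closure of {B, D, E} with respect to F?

{B, C, D, E, G}

Start with {B, D, E}.
B --> C applies; add {C} → now {B, C, D, E}.
C --> G applies; add {G} → now {B, C, D, E, G}.
No further FD applies.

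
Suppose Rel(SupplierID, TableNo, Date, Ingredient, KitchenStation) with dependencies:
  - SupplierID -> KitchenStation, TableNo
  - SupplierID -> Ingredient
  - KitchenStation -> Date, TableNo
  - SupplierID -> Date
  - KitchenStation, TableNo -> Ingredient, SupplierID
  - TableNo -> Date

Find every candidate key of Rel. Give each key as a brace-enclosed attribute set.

{KitchenStation}, {SupplierID}

Closure of {KitchenStation} is {Date, Ingredient, KitchenStation, SupplierID, TableNo}, the whole schema; {KitchenStation} is a candidate key.
Closure of {SupplierID} is {Date, Ingredient, KitchenStation, SupplierID, TableNo}, the whole schema; {SupplierID} is a candidate key.
Any other superkey properly contains one of these, so there are no further candidate keys.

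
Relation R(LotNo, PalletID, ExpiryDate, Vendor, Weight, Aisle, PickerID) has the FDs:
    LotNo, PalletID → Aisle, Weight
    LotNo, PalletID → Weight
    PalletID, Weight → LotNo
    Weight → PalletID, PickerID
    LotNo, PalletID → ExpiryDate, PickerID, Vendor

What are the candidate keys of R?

{LotNo, PalletID}, {Weight}

{Weight} is a candidate key since {Weight}⁺ = {Aisle, ExpiryDate, LotNo, PalletID, PickerID, Vendor, Weight} covers every attribute.
{LotNo, PalletID} is a candidate key since {LotNo, PalletID}⁺ = {Aisle, ExpiryDate, LotNo, PalletID, PickerID, Vendor, Weight} covers every attribute.
No proper subset of any of these is a key, and no other minimal superkey exists.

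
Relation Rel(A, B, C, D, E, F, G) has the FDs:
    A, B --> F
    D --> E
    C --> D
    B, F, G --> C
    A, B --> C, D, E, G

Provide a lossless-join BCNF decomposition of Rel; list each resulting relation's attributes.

Candidate key of the original relation: {A, B}.
{A, B, C, D, E, F, G}: {D} determines {D, E} here but is not a superkey — split on D --> E, giving {D, E} and {A, B, C, D, F, G}.
{D, E}: every determinant is a superkey — BCNF.
{A, B, C, D, F, G}: {C} determines {C, D} here but is not a superkey — split on C --> D, giving {C, D} and {A, B, C, F, G}.
{C, D}: every determinant is a superkey — BCNF.
{A, B, C, F, G}: {B, F, G} determines {B, C, F, G} here but is not a superkey — split on B, F, G --> C, giving {B, C, F, G} and {A, B, F, G}.
{B, C, F, G}: every determinant is a superkey — BCNF.
{A, B, F, G}: every determinant is a superkey — BCNF.

{A, B, F, G}; {B, C, F, G}; {C, D}; {D, E}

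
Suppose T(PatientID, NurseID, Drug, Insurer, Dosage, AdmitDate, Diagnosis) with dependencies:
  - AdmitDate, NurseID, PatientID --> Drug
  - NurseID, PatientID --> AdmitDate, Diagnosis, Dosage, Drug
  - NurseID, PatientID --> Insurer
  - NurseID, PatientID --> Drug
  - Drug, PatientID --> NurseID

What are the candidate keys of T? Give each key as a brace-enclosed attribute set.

Attributes never on any right-hand side: {PatientID} — every candidate key must contain it.
Closure of {Drug, PatientID} is {AdmitDate, Diagnosis, Dosage, Drug, Insurer, NurseID, PatientID}, the whole schema; {Drug, PatientID} is a candidate key.
Closure of {NurseID, PatientID} is {AdmitDate, Diagnosis, Dosage, Drug, Insurer, NurseID, PatientID}, the whole schema; {NurseID, PatientID} is a candidate key.
Any other superkey properly contains one of these, so there are no further candidate keys.

{Drug, PatientID}, {NurseID, PatientID}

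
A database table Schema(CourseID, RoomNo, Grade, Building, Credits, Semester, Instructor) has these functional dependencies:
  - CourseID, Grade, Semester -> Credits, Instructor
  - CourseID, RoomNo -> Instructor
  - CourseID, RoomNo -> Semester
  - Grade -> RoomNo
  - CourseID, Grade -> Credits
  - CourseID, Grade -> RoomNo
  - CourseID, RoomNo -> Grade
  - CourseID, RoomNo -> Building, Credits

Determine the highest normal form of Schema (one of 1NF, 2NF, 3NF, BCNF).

Candidate keys: {CourseID, Grade}, {CourseID, RoomNo}. Prime attributes: {CourseID, Grade, RoomNo}.
Grade -> RoomNo breaks BCNF: {Grade}⁺ = {Grade, RoomNo}, so {Grade} is not a superkey.
Since {RoomNo} ⊆ prime attributes and every other non-superkey FD also has a prime right side, the schema is in 3NF.

3NF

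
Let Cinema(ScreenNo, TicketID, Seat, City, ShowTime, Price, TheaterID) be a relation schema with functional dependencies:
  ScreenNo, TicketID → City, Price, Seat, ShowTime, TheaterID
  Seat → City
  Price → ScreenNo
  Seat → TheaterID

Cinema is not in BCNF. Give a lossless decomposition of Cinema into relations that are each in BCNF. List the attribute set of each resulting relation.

{City, Seat, TheaterID}; {Price, ScreenNo}; {Price, Seat, ShowTime, TicketID}

Candidate keys of the original relation: {Price, TicketID}, {ScreenNo, TicketID}.
In {City, Price, ScreenNo, Seat, ShowTime, TheaterID, TicketID}, {Seat} is not a superkey ({Seat}⁺ restricted to this set is {City, Seat, TheaterID}), so split on Seat → City, TheaterID into {City, Seat, TheaterID} and {Price, ScreenNo, Seat, ShowTime, TicketID}.
{City, Seat, TheaterID}: every determinant is a superkey — BCNF.
In {Price, ScreenNo, Seat, ShowTime, TicketID}, {Price} is not a superkey ({Price}⁺ restricted to this set is {Price, ScreenNo}), so split on Price → ScreenNo into {Price, ScreenNo} and {Price, Seat, ShowTime, TicketID}.
{Price, ScreenNo}: every determinant is a superkey — BCNF.
{Price, Seat, ShowTime, TicketID}: every determinant is a superkey — BCNF.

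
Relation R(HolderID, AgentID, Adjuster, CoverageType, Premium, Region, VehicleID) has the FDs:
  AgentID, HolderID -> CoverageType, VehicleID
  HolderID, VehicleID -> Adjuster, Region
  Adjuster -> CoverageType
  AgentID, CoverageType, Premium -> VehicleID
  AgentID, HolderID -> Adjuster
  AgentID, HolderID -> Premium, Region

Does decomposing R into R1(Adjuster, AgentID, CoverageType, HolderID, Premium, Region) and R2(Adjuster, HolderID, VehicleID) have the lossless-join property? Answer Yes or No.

Common attributes: {Adjuster, HolderID}; their closure is {Adjuster, CoverageType, HolderID}.
Neither R1 nor R2 is contained in that closure, so the decomposition is lossy.

No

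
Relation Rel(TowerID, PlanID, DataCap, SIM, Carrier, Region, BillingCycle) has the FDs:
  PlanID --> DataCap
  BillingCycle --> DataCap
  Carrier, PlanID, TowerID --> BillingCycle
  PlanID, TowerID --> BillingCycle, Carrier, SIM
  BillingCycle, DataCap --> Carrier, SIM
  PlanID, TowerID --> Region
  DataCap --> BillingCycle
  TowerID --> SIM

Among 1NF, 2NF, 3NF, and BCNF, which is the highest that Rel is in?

1NF

Candidate key: {PlanID, TowerID}. Prime attributes: {PlanID, TowerID}.
PlanID --> DataCap: {PlanID}⁺ = {BillingCycle, Carrier, DataCap, PlanID, SIM}, which is not all of the attributes, so the left side is not a superkey — BCNF is violated.
Because {DataCap} is non-prime and the left side of PlanID --> DataCap is not a superkey, the relation is not in 3NF.
Since {PlanID} ⊂ {PlanID, TowerID} and {PlanID}⁺ ⊇ {BillingCycle, Carrier, DataCap, SIM} with {BillingCycle, Carrier, DataCap, SIM} non-prime, there is a partial dependency; 2NF fails.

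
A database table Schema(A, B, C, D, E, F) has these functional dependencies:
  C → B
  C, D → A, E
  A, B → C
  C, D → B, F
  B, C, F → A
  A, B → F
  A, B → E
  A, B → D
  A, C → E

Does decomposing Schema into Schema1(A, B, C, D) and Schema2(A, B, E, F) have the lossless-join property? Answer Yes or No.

Yes

Schema1 ∩ Schema2 = {A, B}; its closure under F is {A, B, C, D, E, F}.
This includes all of Schema1, so the common attributes are a superkey of Schema1 — the join is lossless.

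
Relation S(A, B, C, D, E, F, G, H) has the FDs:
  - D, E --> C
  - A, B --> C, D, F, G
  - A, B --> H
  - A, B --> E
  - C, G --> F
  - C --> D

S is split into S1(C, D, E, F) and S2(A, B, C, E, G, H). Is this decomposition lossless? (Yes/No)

Common attributes: {C, E}; their closure is {C, D, E}.
S1 ⊄ {C, D, E} and S2 ⊄ {C, D, E}, so the split is lossy.

No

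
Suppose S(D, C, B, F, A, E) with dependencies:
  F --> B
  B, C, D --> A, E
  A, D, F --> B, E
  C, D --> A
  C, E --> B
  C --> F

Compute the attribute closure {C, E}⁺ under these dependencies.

Start with {C, E}.
C, E --> B applies; add {B} → now {B, C, E}.
C --> F applies; add {F} → now {B, C, E, F}.
No further FD applies.

{B, C, E, F}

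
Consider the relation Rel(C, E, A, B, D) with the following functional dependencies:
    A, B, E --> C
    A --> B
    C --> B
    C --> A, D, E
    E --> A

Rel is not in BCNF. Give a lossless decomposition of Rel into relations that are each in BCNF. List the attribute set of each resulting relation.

Candidate keys of the original relation: {C}, {E}.
In {A, B, C, D, E}, {A} is not a superkey ({A}⁺ restricted to this set is {A, B}), so split on A --> B into {A, B} and {A, C, D, E}.
{A, B} has no BCNF violation.
{A, C, D, E} has no BCNF violation.

{A, B}; {A, C, D, E}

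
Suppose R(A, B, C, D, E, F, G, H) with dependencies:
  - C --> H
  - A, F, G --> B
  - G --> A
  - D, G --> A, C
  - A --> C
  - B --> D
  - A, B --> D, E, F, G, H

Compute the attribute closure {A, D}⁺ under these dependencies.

Start with {A, D}.
A --> C applies; add {C} → now {A, C, D}.
C --> H applies; add {H} → now {A, C, D, H}.
No further FD applies.

{A, C, D, H}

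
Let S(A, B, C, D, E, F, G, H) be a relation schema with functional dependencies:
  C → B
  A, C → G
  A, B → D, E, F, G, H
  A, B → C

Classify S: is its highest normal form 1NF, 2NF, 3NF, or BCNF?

Candidate keys: {A, B}, {A, C}. Prime attributes: {A, B, C}.
C → B: {C}⁺ = {B, C}, which is not all of the attributes, so the left side is not a superkey — BCNF is violated.
Since {B} ⊆ prime attributes and every other non-superkey FD also has a prime right side, the schema is in 3NF.

3NF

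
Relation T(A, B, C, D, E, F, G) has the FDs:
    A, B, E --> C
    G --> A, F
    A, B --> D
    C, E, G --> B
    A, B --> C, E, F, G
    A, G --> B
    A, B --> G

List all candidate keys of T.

Closure of {G} is {A, B, C, D, E, F, G}, the whole schema; {G} is a candidate key.
Closure of {A, B} is {A, B, C, D, E, F, G}, the whole schema; {A, B} is a candidate key.
Any other superkey properly contains one of these, so there are no further candidate keys.

{A, B}, {G}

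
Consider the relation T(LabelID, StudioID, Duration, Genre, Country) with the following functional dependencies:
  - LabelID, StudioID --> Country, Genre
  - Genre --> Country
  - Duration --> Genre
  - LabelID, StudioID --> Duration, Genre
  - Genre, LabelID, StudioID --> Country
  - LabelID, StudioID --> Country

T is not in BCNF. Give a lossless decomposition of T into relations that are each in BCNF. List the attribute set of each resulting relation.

{Country, Genre}; {Duration, Genre}; {Duration, LabelID, StudioID}

Candidate key of the original relation: {LabelID, StudioID}.
Within {Country, Duration, Genre, LabelID, StudioID}: {Genre}⁺ ∩ {Country, Duration, Genre, LabelID, StudioID} = {Country, Genre}, not the whole set, so Genre --> Country violates BCNF; decompose into {Country, Genre} and {Duration, Genre, LabelID, StudioID}.
{Country, Genre} is in BCNF.
Within {Duration, Genre, LabelID, StudioID}: {Duration}⁺ ∩ {Duration, Genre, LabelID, StudioID} = {Duration, Genre}, not the whole set, so Duration --> Genre violates BCNF; decompose into {Duration, Genre} and {Duration, LabelID, StudioID}.
{Duration, Genre} is in BCNF.
{Duration, LabelID, StudioID} is in BCNF.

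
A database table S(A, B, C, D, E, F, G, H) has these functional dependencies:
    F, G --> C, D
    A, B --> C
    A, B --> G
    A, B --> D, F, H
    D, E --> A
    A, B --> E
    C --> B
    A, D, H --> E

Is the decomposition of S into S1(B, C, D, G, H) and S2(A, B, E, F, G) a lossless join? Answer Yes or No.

S1 ∩ S2 = {B, G}; its closure under F is {B, G}.
S1 ⊄ {B, G} and S2 ⊄ {B, G}, so the split is lossy.

No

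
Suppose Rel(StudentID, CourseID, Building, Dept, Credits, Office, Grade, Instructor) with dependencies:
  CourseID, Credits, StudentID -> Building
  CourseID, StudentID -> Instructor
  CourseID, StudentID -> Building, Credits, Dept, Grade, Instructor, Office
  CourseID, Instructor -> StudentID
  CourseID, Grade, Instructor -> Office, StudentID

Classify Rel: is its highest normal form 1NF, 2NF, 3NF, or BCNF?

Candidate keys: {CourseID, Instructor}, {CourseID, StudentID}. Prime attributes: {CourseID, Instructor, StudentID}.
Each dependency's left side is a superkey — BCNF holds.

BCNF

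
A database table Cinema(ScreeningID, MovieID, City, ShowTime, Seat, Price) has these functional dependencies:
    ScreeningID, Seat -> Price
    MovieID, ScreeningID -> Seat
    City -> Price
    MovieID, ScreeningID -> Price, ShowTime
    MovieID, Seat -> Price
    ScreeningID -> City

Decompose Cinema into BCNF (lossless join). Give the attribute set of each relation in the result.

{City, Price}; {City, ScreeningID}; {MovieID, ScreeningID, Seat, ShowTime}

Candidate key of the original relation: {MovieID, ScreeningID}.
In {City, MovieID, Price, ScreeningID, Seat, ShowTime}, {ScreeningID, Seat} is not a superkey ({ScreeningID, Seat}⁺ restricted to this set is {City, Price, ScreeningID, Seat}), so split on ScreeningID, Seat -> City, Price into {City, Price, ScreeningID, Seat} and {MovieID, ScreeningID, Seat, ShowTime}.
In {City, Price, ScreeningID, Seat}, {City} is not a superkey ({City}⁺ restricted to this set is {City, Price}), so split on City -> Price into {City, Price} and {City, ScreeningID, Seat}.
{City, Price} has no BCNF violation.
In {City, ScreeningID, Seat}, {ScreeningID} is not a superkey ({ScreeningID}⁺ restricted to this set is {City, ScreeningID}), so split on ScreeningID -> City into {City, ScreeningID} and {ScreeningID, Seat}.
{City, ScreeningID} has no BCNF violation.
{ScreeningID, Seat} has no BCNF violation.
{MovieID, ScreeningID, Seat, ShowTime} has no BCNF violation.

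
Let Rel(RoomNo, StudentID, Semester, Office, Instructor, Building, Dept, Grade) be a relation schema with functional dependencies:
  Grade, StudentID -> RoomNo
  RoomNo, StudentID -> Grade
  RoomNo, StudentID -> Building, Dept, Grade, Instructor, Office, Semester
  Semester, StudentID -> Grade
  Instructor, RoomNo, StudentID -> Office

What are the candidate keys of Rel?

{Grade, StudentID}, {RoomNo, StudentID}, {Semester, StudentID}

No FD produces {StudentID}, so it must be in every candidate key.
{Grade, StudentID}⁺ = {Building, Dept, Grade, Instructor, Office, RoomNo, Semester, StudentID}, which is every attribute, so {Grade, StudentID} is a candidate key.
{RoomNo, StudentID}⁺ = {Building, Dept, Grade, Instructor, Office, RoomNo, Semester, StudentID}, which is every attribute, so {RoomNo, StudentID} is a candidate key.
{Semester, StudentID}⁺ = {Building, Dept, Grade, Instructor, Office, RoomNo, Semester, StudentID}, which is every attribute, so {Semester, StudentID} is a candidate key.
No proper subset of any of these is a key, and no other minimal superkey exists.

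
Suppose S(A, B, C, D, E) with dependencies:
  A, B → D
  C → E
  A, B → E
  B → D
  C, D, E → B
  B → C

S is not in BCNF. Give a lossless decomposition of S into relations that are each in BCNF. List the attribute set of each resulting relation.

{A, B}; {B, C, D}; {C, E}

Candidate keys of the original relation: {A, B}, {A, C, D}.
{A, B, C, D, E}: {C} determines {C, E} here but is not a superkey — split on C → E, giving {C, E} and {A, B, C, D}.
{C, E} has no BCNF violation.
{A, B, C, D}: {B} determines {B, C, D} here but is not a superkey — split on B → C, D, giving {B, C, D} and {A, B}.
{B, C, D} has no BCNF violation.
{A, B} has no BCNF violation.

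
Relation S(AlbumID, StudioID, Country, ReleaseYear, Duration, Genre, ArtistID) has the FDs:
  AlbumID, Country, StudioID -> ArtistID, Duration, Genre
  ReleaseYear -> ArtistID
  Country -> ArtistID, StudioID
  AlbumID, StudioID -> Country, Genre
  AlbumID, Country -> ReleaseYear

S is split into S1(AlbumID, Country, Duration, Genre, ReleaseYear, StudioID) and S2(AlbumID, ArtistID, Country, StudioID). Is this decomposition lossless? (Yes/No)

S1 ∩ S2 = {AlbumID, Country, StudioID}; its closure under F is {AlbumID, ArtistID, Country, Duration, Genre, ReleaseYear, StudioID}.
This includes all of S1, so the common attributes are a superkey of S1 — the join is lossless.

Yes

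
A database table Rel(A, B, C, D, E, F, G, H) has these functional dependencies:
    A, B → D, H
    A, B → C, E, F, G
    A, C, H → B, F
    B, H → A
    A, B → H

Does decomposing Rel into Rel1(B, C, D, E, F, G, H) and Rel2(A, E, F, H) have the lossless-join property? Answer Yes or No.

Rel1 ∩ Rel2 = {E, F, H}; its closure under F is {E, F, H}.
Rel1 ⊄ {E, F, H} and Rel2 ⊄ {E, F, H}, so the split is lossy.

No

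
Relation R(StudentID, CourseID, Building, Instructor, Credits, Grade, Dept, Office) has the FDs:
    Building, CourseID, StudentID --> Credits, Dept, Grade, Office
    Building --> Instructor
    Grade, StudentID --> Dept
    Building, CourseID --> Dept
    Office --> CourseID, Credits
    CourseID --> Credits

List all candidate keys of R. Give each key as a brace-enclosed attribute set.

Attributes never on any right-hand side: {Building, StudentID} — every candidate key must contain all of them.
{Building, CourseID, StudentID}⁺ = {Building, CourseID, Credits, Dept, Grade, Instructor, Office, StudentID}, which is every attribute, so {Building, CourseID, StudentID} is a candidate key.
{Building, Office, StudentID}⁺ = {Building, CourseID, Credits, Dept, Grade, Instructor, Office, StudentID}, which is every attribute, so {Building, Office, StudentID} is a candidate key.
No proper subset of any of these is a key, and no other minimal superkey exists.

{Building, CourseID, StudentID}, {Building, Office, StudentID}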